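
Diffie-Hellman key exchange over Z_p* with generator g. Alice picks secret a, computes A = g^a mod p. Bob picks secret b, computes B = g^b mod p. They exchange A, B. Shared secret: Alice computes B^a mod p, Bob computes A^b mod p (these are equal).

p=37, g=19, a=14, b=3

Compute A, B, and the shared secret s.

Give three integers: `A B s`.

Answer: 21 14 11

Derivation:
A = 19^14 mod 37  (bits of 14 = 1110)
  bit 0 = 1: r = r^2 * 19 mod 37 = 1^2 * 19 = 1*19 = 19
  bit 1 = 1: r = r^2 * 19 mod 37 = 19^2 * 19 = 28*19 = 14
  bit 2 = 1: r = r^2 * 19 mod 37 = 14^2 * 19 = 11*19 = 24
  bit 3 = 0: r = r^2 mod 37 = 24^2 = 21
  -> A = 21
B = 19^3 mod 37  (bits of 3 = 11)
  bit 0 = 1: r = r^2 * 19 mod 37 = 1^2 * 19 = 1*19 = 19
  bit 1 = 1: r = r^2 * 19 mod 37 = 19^2 * 19 = 28*19 = 14
  -> B = 14
s = B^a = 14^14 mod 37  (bits of 14 = 1110)
  bit 0 = 1: r = r^2 * 14 mod 37 = 1^2 * 14 = 1*14 = 14
  bit 1 = 1: r = r^2 * 14 mod 37 = 14^2 * 14 = 11*14 = 6
  bit 2 = 1: r = r^2 * 14 mod 37 = 6^2 * 14 = 36*14 = 23
  bit 3 = 0: r = r^2 mod 37 = 23^2 = 11
  -> s = B^a = 11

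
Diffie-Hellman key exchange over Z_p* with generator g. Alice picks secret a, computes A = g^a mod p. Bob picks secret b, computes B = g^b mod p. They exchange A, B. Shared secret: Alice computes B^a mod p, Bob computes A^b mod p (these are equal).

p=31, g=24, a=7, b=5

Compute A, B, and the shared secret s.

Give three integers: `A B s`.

A = 24^7 mod 31  (bits of 7 = 111)
  bit 0 = 1: r = r^2 * 24 mod 31 = 1^2 * 24 = 1*24 = 24
  bit 1 = 1: r = r^2 * 24 mod 31 = 24^2 * 24 = 18*24 = 29
  bit 2 = 1: r = r^2 * 24 mod 31 = 29^2 * 24 = 4*24 = 3
  -> A = 3
B = 24^5 mod 31  (bits of 5 = 101)
  bit 0 = 1: r = r^2 * 24 mod 31 = 1^2 * 24 = 1*24 = 24
  bit 1 = 0: r = r^2 mod 31 = 24^2 = 18
  bit 2 = 1: r = r^2 * 24 mod 31 = 18^2 * 24 = 14*24 = 26
  -> B = 26
s = B^a = 26^7 mod 31  (bits of 7 = 111)
  bit 0 = 1: r = r^2 * 26 mod 31 = 1^2 * 26 = 1*26 = 26
  bit 1 = 1: r = r^2 * 26 mod 31 = 26^2 * 26 = 25*26 = 30
  bit 2 = 1: r = r^2 * 26 mod 31 = 30^2 * 26 = 1*26 = 26
  -> s = B^a = 26

Answer: 3 26 26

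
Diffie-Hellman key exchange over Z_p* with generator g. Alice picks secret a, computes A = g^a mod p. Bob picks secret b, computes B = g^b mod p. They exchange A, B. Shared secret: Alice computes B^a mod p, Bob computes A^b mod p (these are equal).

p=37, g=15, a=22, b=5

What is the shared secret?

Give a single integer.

A = 15^22 mod 37  (bits of 22 = 10110)
  bit 0 = 1: r = r^2 * 15 mod 37 = 1^2 * 15 = 1*15 = 15
  bit 1 = 0: r = r^2 mod 37 = 15^2 = 3
  bit 2 = 1: r = r^2 * 15 mod 37 = 3^2 * 15 = 9*15 = 24
  bit 3 = 1: r = r^2 * 15 mod 37 = 24^2 * 15 = 21*15 = 19
  bit 4 = 0: r = r^2 mod 37 = 19^2 = 28
  -> A = 28
B = 15^5 mod 37  (bits of 5 = 101)
  bit 0 = 1: r = r^2 * 15 mod 37 = 1^2 * 15 = 1*15 = 15
  bit 1 = 0: r = r^2 mod 37 = 15^2 = 3
  bit 2 = 1: r = r^2 * 15 mod 37 = 3^2 * 15 = 9*15 = 24
  -> B = 24
s = B^a = 24^22 mod 37  (bits of 22 = 10110)
  bit 0 = 1: r = r^2 * 24 mod 37 = 1^2 * 24 = 1*24 = 24
  bit 1 = 0: r = r^2 mod 37 = 24^2 = 21
  bit 2 = 1: r = r^2 * 24 mod 37 = 21^2 * 24 = 34*24 = 2
  bit 3 = 1: r = r^2 * 24 mod 37 = 2^2 * 24 = 4*24 = 22
  bit 4 = 0: r = r^2 mod 37 = 22^2 = 3
  -> s = B^a = 3

Answer: 3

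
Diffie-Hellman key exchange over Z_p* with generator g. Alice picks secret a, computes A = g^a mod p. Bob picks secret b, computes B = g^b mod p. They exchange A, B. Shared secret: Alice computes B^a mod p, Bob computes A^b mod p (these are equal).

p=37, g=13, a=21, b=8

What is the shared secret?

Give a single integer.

Answer: 26

Derivation:
A = 13^21 mod 37  (bits of 21 = 10101)
  bit 0 = 1: r = r^2 * 13 mod 37 = 1^2 * 13 = 1*13 = 13
  bit 1 = 0: r = r^2 mod 37 = 13^2 = 21
  bit 2 = 1: r = r^2 * 13 mod 37 = 21^2 * 13 = 34*13 = 35
  bit 3 = 0: r = r^2 mod 37 = 35^2 = 4
  bit 4 = 1: r = r^2 * 13 mod 37 = 4^2 * 13 = 16*13 = 23
  -> A = 23
B = 13^8 mod 37  (bits of 8 = 1000)
  bit 0 = 1: r = r^2 * 13 mod 37 = 1^2 * 13 = 1*13 = 13
  bit 1 = 0: r = r^2 mod 37 = 13^2 = 21
  bit 2 = 0: r = r^2 mod 37 = 21^2 = 34
  bit 3 = 0: r = r^2 mod 37 = 34^2 = 9
  -> B = 9
s = B^a = 9^21 mod 37  (bits of 21 = 10101)
  bit 0 = 1: r = r^2 * 9 mod 37 = 1^2 * 9 = 1*9 = 9
  bit 1 = 0: r = r^2 mod 37 = 9^2 = 7
  bit 2 = 1: r = r^2 * 9 mod 37 = 7^2 * 9 = 12*9 = 34
  bit 3 = 0: r = r^2 mod 37 = 34^2 = 9
  bit 4 = 1: r = r^2 * 9 mod 37 = 9^2 * 9 = 7*9 = 26
  -> s = B^a = 26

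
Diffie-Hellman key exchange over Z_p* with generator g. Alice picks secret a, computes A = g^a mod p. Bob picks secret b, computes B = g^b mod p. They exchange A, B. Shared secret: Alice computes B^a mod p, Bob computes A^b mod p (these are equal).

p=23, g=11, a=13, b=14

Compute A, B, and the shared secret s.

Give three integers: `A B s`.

Answer: 17 3 9

Derivation:
A = 11^13 mod 23  (bits of 13 = 1101)
  bit 0 = 1: r = r^2 * 11 mod 23 = 1^2 * 11 = 1*11 = 11
  bit 1 = 1: r = r^2 * 11 mod 23 = 11^2 * 11 = 6*11 = 20
  bit 2 = 0: r = r^2 mod 23 = 20^2 = 9
  bit 3 = 1: r = r^2 * 11 mod 23 = 9^2 * 11 = 12*11 = 17
  -> A = 17
B = 11^14 mod 23  (bits of 14 = 1110)
  bit 0 = 1: r = r^2 * 11 mod 23 = 1^2 * 11 = 1*11 = 11
  bit 1 = 1: r = r^2 * 11 mod 23 = 11^2 * 11 = 6*11 = 20
  bit 2 = 1: r = r^2 * 11 mod 23 = 20^2 * 11 = 9*11 = 7
  bit 3 = 0: r = r^2 mod 23 = 7^2 = 3
  -> B = 3
s = B^a = 3^13 mod 23  (bits of 13 = 1101)
  bit 0 = 1: r = r^2 * 3 mod 23 = 1^2 * 3 = 1*3 = 3
  bit 1 = 1: r = r^2 * 3 mod 23 = 3^2 * 3 = 9*3 = 4
  bit 2 = 0: r = r^2 mod 23 = 4^2 = 16
  bit 3 = 1: r = r^2 * 3 mod 23 = 16^2 * 3 = 3*3 = 9
  -> s = B^a = 9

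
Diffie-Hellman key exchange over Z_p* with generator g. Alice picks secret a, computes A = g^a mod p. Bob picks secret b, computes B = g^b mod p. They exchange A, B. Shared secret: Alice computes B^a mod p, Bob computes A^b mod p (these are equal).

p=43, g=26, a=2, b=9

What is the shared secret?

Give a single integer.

A = 26^2 mod 43  (bits of 2 = 10)
  bit 0 = 1: r = r^2 * 26 mod 43 = 1^2 * 26 = 1*26 = 26
  bit 1 = 0: r = r^2 mod 43 = 26^2 = 31
  -> A = 31
B = 26^9 mod 43  (bits of 9 = 1001)
  bit 0 = 1: r = r^2 * 26 mod 43 = 1^2 * 26 = 1*26 = 26
  bit 1 = 0: r = r^2 mod 43 = 26^2 = 31
  bit 2 = 0: r = r^2 mod 43 = 31^2 = 15
  bit 3 = 1: r = r^2 * 26 mod 43 = 15^2 * 26 = 10*26 = 2
  -> B = 2
s = B^a = 2^2 mod 43  (bits of 2 = 10)
  bit 0 = 1: r = r^2 * 2 mod 43 = 1^2 * 2 = 1*2 = 2
  bit 1 = 0: r = r^2 mod 43 = 2^2 = 4
  -> s = B^a = 4

Answer: 4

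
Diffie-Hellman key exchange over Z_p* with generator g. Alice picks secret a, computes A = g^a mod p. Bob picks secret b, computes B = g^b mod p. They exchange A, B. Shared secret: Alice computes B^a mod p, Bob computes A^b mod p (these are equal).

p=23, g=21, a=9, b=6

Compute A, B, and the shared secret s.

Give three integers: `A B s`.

A = 21^9 mod 23  (bits of 9 = 1001)
  bit 0 = 1: r = r^2 * 21 mod 23 = 1^2 * 21 = 1*21 = 21
  bit 1 = 0: r = r^2 mod 23 = 21^2 = 4
  bit 2 = 0: r = r^2 mod 23 = 4^2 = 16
  bit 3 = 1: r = r^2 * 21 mod 23 = 16^2 * 21 = 3*21 = 17
  -> A = 17
B = 21^6 mod 23  (bits of 6 = 110)
  bit 0 = 1: r = r^2 * 21 mod 23 = 1^2 * 21 = 1*21 = 21
  bit 1 = 1: r = r^2 * 21 mod 23 = 21^2 * 21 = 4*21 = 15
  bit 2 = 0: r = r^2 mod 23 = 15^2 = 18
  -> B = 18
s = B^a = 18^9 mod 23  (bits of 9 = 1001)
  bit 0 = 1: r = r^2 * 18 mod 23 = 1^2 * 18 = 1*18 = 18
  bit 1 = 0: r = r^2 mod 23 = 18^2 = 2
  bit 2 = 0: r = r^2 mod 23 = 2^2 = 4
  bit 3 = 1: r = r^2 * 18 mod 23 = 4^2 * 18 = 16*18 = 12
  -> s = B^a = 12

Answer: 17 18 12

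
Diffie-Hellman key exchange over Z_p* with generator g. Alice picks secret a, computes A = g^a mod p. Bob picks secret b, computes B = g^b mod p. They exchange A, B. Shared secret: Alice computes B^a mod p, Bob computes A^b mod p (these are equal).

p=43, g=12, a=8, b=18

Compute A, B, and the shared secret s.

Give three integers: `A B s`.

Answer: 14 16 16

Derivation:
A = 12^8 mod 43  (bits of 8 = 1000)
  bit 0 = 1: r = r^2 * 12 mod 43 = 1^2 * 12 = 1*12 = 12
  bit 1 = 0: r = r^2 mod 43 = 12^2 = 15
  bit 2 = 0: r = r^2 mod 43 = 15^2 = 10
  bit 3 = 0: r = r^2 mod 43 = 10^2 = 14
  -> A = 14
B = 12^18 mod 43  (bits of 18 = 10010)
  bit 0 = 1: r = r^2 * 12 mod 43 = 1^2 * 12 = 1*12 = 12
  bit 1 = 0: r = r^2 mod 43 = 12^2 = 15
  bit 2 = 0: r = r^2 mod 43 = 15^2 = 10
  bit 3 = 1: r = r^2 * 12 mod 43 = 10^2 * 12 = 14*12 = 39
  bit 4 = 0: r = r^2 mod 43 = 39^2 = 16
  -> B = 16
s = B^a = 16^8 mod 43  (bits of 8 = 1000)
  bit 0 = 1: r = r^2 * 16 mod 43 = 1^2 * 16 = 1*16 = 16
  bit 1 = 0: r = r^2 mod 43 = 16^2 = 41
  bit 2 = 0: r = r^2 mod 43 = 41^2 = 4
  bit 3 = 0: r = r^2 mod 43 = 4^2 = 16
  -> s = B^a = 16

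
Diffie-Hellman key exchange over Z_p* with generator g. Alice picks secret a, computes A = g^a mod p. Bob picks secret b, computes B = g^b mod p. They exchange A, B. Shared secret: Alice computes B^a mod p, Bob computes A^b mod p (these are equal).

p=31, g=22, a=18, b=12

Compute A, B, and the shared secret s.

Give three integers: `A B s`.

Answer: 16 2 8

Derivation:
A = 22^18 mod 31  (bits of 18 = 10010)
  bit 0 = 1: r = r^2 * 22 mod 31 = 1^2 * 22 = 1*22 = 22
  bit 1 = 0: r = r^2 mod 31 = 22^2 = 19
  bit 2 = 0: r = r^2 mod 31 = 19^2 = 20
  bit 3 = 1: r = r^2 * 22 mod 31 = 20^2 * 22 = 28*22 = 27
  bit 4 = 0: r = r^2 mod 31 = 27^2 = 16
  -> A = 16
B = 22^12 mod 31  (bits of 12 = 1100)
  bit 0 = 1: r = r^2 * 22 mod 31 = 1^2 * 22 = 1*22 = 22
  bit 1 = 1: r = r^2 * 22 mod 31 = 22^2 * 22 = 19*22 = 15
  bit 2 = 0: r = r^2 mod 31 = 15^2 = 8
  bit 3 = 0: r = r^2 mod 31 = 8^2 = 2
  -> B = 2
s = B^a = 2^18 mod 31  (bits of 18 = 10010)
  bit 0 = 1: r = r^2 * 2 mod 31 = 1^2 * 2 = 1*2 = 2
  bit 1 = 0: r = r^2 mod 31 = 2^2 = 4
  bit 2 = 0: r = r^2 mod 31 = 4^2 = 16
  bit 3 = 1: r = r^2 * 2 mod 31 = 16^2 * 2 = 8*2 = 16
  bit 4 = 0: r = r^2 mod 31 = 16^2 = 8
  -> s = B^a = 8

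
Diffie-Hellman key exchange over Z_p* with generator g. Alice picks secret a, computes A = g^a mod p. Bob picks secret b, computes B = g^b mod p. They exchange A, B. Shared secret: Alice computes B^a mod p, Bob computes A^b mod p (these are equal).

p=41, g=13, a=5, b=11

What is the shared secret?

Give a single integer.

Answer: 14

Derivation:
A = 13^5 mod 41  (bits of 5 = 101)
  bit 0 = 1: r = r^2 * 13 mod 41 = 1^2 * 13 = 1*13 = 13
  bit 1 = 0: r = r^2 mod 41 = 13^2 = 5
  bit 2 = 1: r = r^2 * 13 mod 41 = 5^2 * 13 = 25*13 = 38
  -> A = 38
B = 13^11 mod 41  (bits of 11 = 1011)
  bit 0 = 1: r = r^2 * 13 mod 41 = 1^2 * 13 = 1*13 = 13
  bit 1 = 0: r = r^2 mod 41 = 13^2 = 5
  bit 2 = 1: r = r^2 * 13 mod 41 = 5^2 * 13 = 25*13 = 38
  bit 3 = 1: r = r^2 * 13 mod 41 = 38^2 * 13 = 9*13 = 35
  -> B = 35
s = B^a = 35^5 mod 41  (bits of 5 = 101)
  bit 0 = 1: r = r^2 * 35 mod 41 = 1^2 * 35 = 1*35 = 35
  bit 1 = 0: r = r^2 mod 41 = 35^2 = 36
  bit 2 = 1: r = r^2 * 35 mod 41 = 36^2 * 35 = 25*35 = 14
  -> s = B^a = 14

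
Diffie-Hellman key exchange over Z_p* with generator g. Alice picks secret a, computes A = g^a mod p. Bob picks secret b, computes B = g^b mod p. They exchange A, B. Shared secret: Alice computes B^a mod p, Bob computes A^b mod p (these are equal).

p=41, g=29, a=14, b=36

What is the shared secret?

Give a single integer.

Answer: 10

Derivation:
A = 29^14 mod 41  (bits of 14 = 1110)
  bit 0 = 1: r = r^2 * 29 mod 41 = 1^2 * 29 = 1*29 = 29
  bit 1 = 1: r = r^2 * 29 mod 41 = 29^2 * 29 = 21*29 = 35
  bit 2 = 1: r = r^2 * 29 mod 41 = 35^2 * 29 = 36*29 = 19
  bit 3 = 0: r = r^2 mod 41 = 19^2 = 33
  -> A = 33
B = 29^36 mod 41  (bits of 36 = 100100)
  bit 0 = 1: r = r^2 * 29 mod 41 = 1^2 * 29 = 1*29 = 29
  bit 1 = 0: r = r^2 mod 41 = 29^2 = 21
  bit 2 = 0: r = r^2 mod 41 = 21^2 = 31
  bit 3 = 1: r = r^2 * 29 mod 41 = 31^2 * 29 = 18*29 = 30
  bit 4 = 0: r = r^2 mod 41 = 30^2 = 39
  bit 5 = 0: r = r^2 mod 41 = 39^2 = 4
  -> B = 4
s = B^a = 4^14 mod 41  (bits of 14 = 1110)
  bit 0 = 1: r = r^2 * 4 mod 41 = 1^2 * 4 = 1*4 = 4
  bit 1 = 1: r = r^2 * 4 mod 41 = 4^2 * 4 = 16*4 = 23
  bit 2 = 1: r = r^2 * 4 mod 41 = 23^2 * 4 = 37*4 = 25
  bit 3 = 0: r = r^2 mod 41 = 25^2 = 10
  -> s = B^a = 10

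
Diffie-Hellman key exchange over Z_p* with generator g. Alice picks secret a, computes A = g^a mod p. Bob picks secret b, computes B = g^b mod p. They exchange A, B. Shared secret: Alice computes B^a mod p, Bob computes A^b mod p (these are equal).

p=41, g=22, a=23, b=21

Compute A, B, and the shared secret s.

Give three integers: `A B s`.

A = 22^23 mod 41  (bits of 23 = 10111)
  bit 0 = 1: r = r^2 * 22 mod 41 = 1^2 * 22 = 1*22 = 22
  bit 1 = 0: r = r^2 mod 41 = 22^2 = 33
  bit 2 = 1: r = r^2 * 22 mod 41 = 33^2 * 22 = 23*22 = 14
  bit 3 = 1: r = r^2 * 22 mod 41 = 14^2 * 22 = 32*22 = 7
  bit 4 = 1: r = r^2 * 22 mod 41 = 7^2 * 22 = 8*22 = 12
  -> A = 12
B = 22^21 mod 41  (bits of 21 = 10101)
  bit 0 = 1: r = r^2 * 22 mod 41 = 1^2 * 22 = 1*22 = 22
  bit 1 = 0: r = r^2 mod 41 = 22^2 = 33
  bit 2 = 1: r = r^2 * 22 mod 41 = 33^2 * 22 = 23*22 = 14
  bit 3 = 0: r = r^2 mod 41 = 14^2 = 32
  bit 4 = 1: r = r^2 * 22 mod 41 = 32^2 * 22 = 40*22 = 19
  -> B = 19
s = B^a = 19^23 mod 41  (bits of 23 = 10111)
  bit 0 = 1: r = r^2 * 19 mod 41 = 1^2 * 19 = 1*19 = 19
  bit 1 = 0: r = r^2 mod 41 = 19^2 = 33
  bit 2 = 1: r = r^2 * 19 mod 41 = 33^2 * 19 = 23*19 = 27
  bit 3 = 1: r = r^2 * 19 mod 41 = 27^2 * 19 = 32*19 = 34
  bit 4 = 1: r = r^2 * 19 mod 41 = 34^2 * 19 = 8*19 = 29
  -> s = B^a = 29

Answer: 12 19 29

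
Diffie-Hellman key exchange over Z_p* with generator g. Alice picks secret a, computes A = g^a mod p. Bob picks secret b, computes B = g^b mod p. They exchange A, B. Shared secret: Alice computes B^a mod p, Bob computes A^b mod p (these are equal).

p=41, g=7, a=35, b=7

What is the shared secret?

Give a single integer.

Answer: 38

Derivation:
A = 7^35 mod 41  (bits of 35 = 100011)
  bit 0 = 1: r = r^2 * 7 mod 41 = 1^2 * 7 = 1*7 = 7
  bit 1 = 0: r = r^2 mod 41 = 7^2 = 8
  bit 2 = 0: r = r^2 mod 41 = 8^2 = 23
  bit 3 = 0: r = r^2 mod 41 = 23^2 = 37
  bit 4 = 1: r = r^2 * 7 mod 41 = 37^2 * 7 = 16*7 = 30
  bit 5 = 1: r = r^2 * 7 mod 41 = 30^2 * 7 = 39*7 = 27
  -> A = 27
B = 7^7 mod 41  (bits of 7 = 111)
  bit 0 = 1: r = r^2 * 7 mod 41 = 1^2 * 7 = 1*7 = 7
  bit 1 = 1: r = r^2 * 7 mod 41 = 7^2 * 7 = 8*7 = 15
  bit 2 = 1: r = r^2 * 7 mod 41 = 15^2 * 7 = 20*7 = 17
  -> B = 17
s = B^a = 17^35 mod 41  (bits of 35 = 100011)
  bit 0 = 1: r = r^2 * 17 mod 41 = 1^2 * 17 = 1*17 = 17
  bit 1 = 0: r = r^2 mod 41 = 17^2 = 2
  bit 2 = 0: r = r^2 mod 41 = 2^2 = 4
  bit 3 = 0: r = r^2 mod 41 = 4^2 = 16
  bit 4 = 1: r = r^2 * 17 mod 41 = 16^2 * 17 = 10*17 = 6
  bit 5 = 1: r = r^2 * 17 mod 41 = 6^2 * 17 = 36*17 = 38
  -> s = B^a = 38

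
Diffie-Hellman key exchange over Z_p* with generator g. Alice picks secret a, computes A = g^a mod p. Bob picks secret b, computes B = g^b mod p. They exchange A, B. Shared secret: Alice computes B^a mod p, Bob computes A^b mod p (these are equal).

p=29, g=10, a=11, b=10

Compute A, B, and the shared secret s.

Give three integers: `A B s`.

A = 10^11 mod 29  (bits of 11 = 1011)
  bit 0 = 1: r = r^2 * 10 mod 29 = 1^2 * 10 = 1*10 = 10
  bit 1 = 0: r = r^2 mod 29 = 10^2 = 13
  bit 2 = 1: r = r^2 * 10 mod 29 = 13^2 * 10 = 24*10 = 8
  bit 3 = 1: r = r^2 * 10 mod 29 = 8^2 * 10 = 6*10 = 2
  -> A = 2
B = 10^10 mod 29  (bits of 10 = 1010)
  bit 0 = 1: r = r^2 * 10 mod 29 = 1^2 * 10 = 1*10 = 10
  bit 1 = 0: r = r^2 mod 29 = 10^2 = 13
  bit 2 = 1: r = r^2 * 10 mod 29 = 13^2 * 10 = 24*10 = 8
  bit 3 = 0: r = r^2 mod 29 = 8^2 = 6
  -> B = 6
s = B^a = 6^11 mod 29  (bits of 11 = 1011)
  bit 0 = 1: r = r^2 * 6 mod 29 = 1^2 * 6 = 1*6 = 6
  bit 1 = 0: r = r^2 mod 29 = 6^2 = 7
  bit 2 = 1: r = r^2 * 6 mod 29 = 7^2 * 6 = 20*6 = 4
  bit 3 = 1: r = r^2 * 6 mod 29 = 4^2 * 6 = 16*6 = 9
  -> s = B^a = 9

Answer: 2 6 9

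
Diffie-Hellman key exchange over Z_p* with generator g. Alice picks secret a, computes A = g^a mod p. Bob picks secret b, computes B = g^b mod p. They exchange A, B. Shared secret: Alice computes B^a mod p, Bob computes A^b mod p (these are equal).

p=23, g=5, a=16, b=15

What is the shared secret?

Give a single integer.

Answer: 12

Derivation:
A = 5^16 mod 23  (bits of 16 = 10000)
  bit 0 = 1: r = r^2 * 5 mod 23 = 1^2 * 5 = 1*5 = 5
  bit 1 = 0: r = r^2 mod 23 = 5^2 = 2
  bit 2 = 0: r = r^2 mod 23 = 2^2 = 4
  bit 3 = 0: r = r^2 mod 23 = 4^2 = 16
  bit 4 = 0: r = r^2 mod 23 = 16^2 = 3
  -> A = 3
B = 5^15 mod 23  (bits of 15 = 1111)
  bit 0 = 1: r = r^2 * 5 mod 23 = 1^2 * 5 = 1*5 = 5
  bit 1 = 1: r = r^2 * 5 mod 23 = 5^2 * 5 = 2*5 = 10
  bit 2 = 1: r = r^2 * 5 mod 23 = 10^2 * 5 = 8*5 = 17
  bit 3 = 1: r = r^2 * 5 mod 23 = 17^2 * 5 = 13*5 = 19
  -> B = 19
s = B^a = 19^16 mod 23  (bits of 16 = 10000)
  bit 0 = 1: r = r^2 * 19 mod 23 = 1^2 * 19 = 1*19 = 19
  bit 1 = 0: r = r^2 mod 23 = 19^2 = 16
  bit 2 = 0: r = r^2 mod 23 = 16^2 = 3
  bit 3 = 0: r = r^2 mod 23 = 3^2 = 9
  bit 4 = 0: r = r^2 mod 23 = 9^2 = 12
  -> s = B^a = 12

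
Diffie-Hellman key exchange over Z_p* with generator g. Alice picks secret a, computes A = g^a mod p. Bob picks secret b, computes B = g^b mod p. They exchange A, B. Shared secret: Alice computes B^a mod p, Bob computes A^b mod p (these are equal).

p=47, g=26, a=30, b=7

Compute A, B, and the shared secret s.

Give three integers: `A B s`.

Answer: 37 10 2

Derivation:
A = 26^30 mod 47  (bits of 30 = 11110)
  bit 0 = 1: r = r^2 * 26 mod 47 = 1^2 * 26 = 1*26 = 26
  bit 1 = 1: r = r^2 * 26 mod 47 = 26^2 * 26 = 18*26 = 45
  bit 2 = 1: r = r^2 * 26 mod 47 = 45^2 * 26 = 4*26 = 10
  bit 3 = 1: r = r^2 * 26 mod 47 = 10^2 * 26 = 6*26 = 15
  bit 4 = 0: r = r^2 mod 47 = 15^2 = 37
  -> A = 37
B = 26^7 mod 47  (bits of 7 = 111)
  bit 0 = 1: r = r^2 * 26 mod 47 = 1^2 * 26 = 1*26 = 26
  bit 1 = 1: r = r^2 * 26 mod 47 = 26^2 * 26 = 18*26 = 45
  bit 2 = 1: r = r^2 * 26 mod 47 = 45^2 * 26 = 4*26 = 10
  -> B = 10
s = B^a = 10^30 mod 47  (bits of 30 = 11110)
  bit 0 = 1: r = r^2 * 10 mod 47 = 1^2 * 10 = 1*10 = 10
  bit 1 = 1: r = r^2 * 10 mod 47 = 10^2 * 10 = 6*10 = 13
  bit 2 = 1: r = r^2 * 10 mod 47 = 13^2 * 10 = 28*10 = 45
  bit 3 = 1: r = r^2 * 10 mod 47 = 45^2 * 10 = 4*10 = 40
  bit 4 = 0: r = r^2 mod 47 = 40^2 = 2
  -> s = B^a = 2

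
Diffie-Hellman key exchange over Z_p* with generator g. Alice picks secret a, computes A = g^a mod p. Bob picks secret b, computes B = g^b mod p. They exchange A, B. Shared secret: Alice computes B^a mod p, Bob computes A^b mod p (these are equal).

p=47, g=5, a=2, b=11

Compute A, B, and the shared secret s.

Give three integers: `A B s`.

Answer: 25 13 28

Derivation:
A = 5^2 mod 47  (bits of 2 = 10)
  bit 0 = 1: r = r^2 * 5 mod 47 = 1^2 * 5 = 1*5 = 5
  bit 1 = 0: r = r^2 mod 47 = 5^2 = 25
  -> A = 25
B = 5^11 mod 47  (bits of 11 = 1011)
  bit 0 = 1: r = r^2 * 5 mod 47 = 1^2 * 5 = 1*5 = 5
  bit 1 = 0: r = r^2 mod 47 = 5^2 = 25
  bit 2 = 1: r = r^2 * 5 mod 47 = 25^2 * 5 = 14*5 = 23
  bit 3 = 1: r = r^2 * 5 mod 47 = 23^2 * 5 = 12*5 = 13
  -> B = 13
s = B^a = 13^2 mod 47  (bits of 2 = 10)
  bit 0 = 1: r = r^2 * 13 mod 47 = 1^2 * 13 = 1*13 = 13
  bit 1 = 0: r = r^2 mod 47 = 13^2 = 28
  -> s = B^a = 28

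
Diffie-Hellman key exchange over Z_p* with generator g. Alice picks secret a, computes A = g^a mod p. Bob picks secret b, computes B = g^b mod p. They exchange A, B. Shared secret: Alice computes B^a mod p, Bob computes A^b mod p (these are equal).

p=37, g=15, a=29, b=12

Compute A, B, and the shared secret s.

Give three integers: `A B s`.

A = 15^29 mod 37  (bits of 29 = 11101)
  bit 0 = 1: r = r^2 * 15 mod 37 = 1^2 * 15 = 1*15 = 15
  bit 1 = 1: r = r^2 * 15 mod 37 = 15^2 * 15 = 3*15 = 8
  bit 2 = 1: r = r^2 * 15 mod 37 = 8^2 * 15 = 27*15 = 35
  bit 3 = 0: r = r^2 mod 37 = 35^2 = 4
  bit 4 = 1: r = r^2 * 15 mod 37 = 4^2 * 15 = 16*15 = 18
  -> A = 18
B = 15^12 mod 37  (bits of 12 = 1100)
  bit 0 = 1: r = r^2 * 15 mod 37 = 1^2 * 15 = 1*15 = 15
  bit 1 = 1: r = r^2 * 15 mod 37 = 15^2 * 15 = 3*15 = 8
  bit 2 = 0: r = r^2 mod 37 = 8^2 = 27
  bit 3 = 0: r = r^2 mod 37 = 27^2 = 26
  -> B = 26
s = B^a = 26^29 mod 37  (bits of 29 = 11101)
  bit 0 = 1: r = r^2 * 26 mod 37 = 1^2 * 26 = 1*26 = 26
  bit 1 = 1: r = r^2 * 26 mod 37 = 26^2 * 26 = 10*26 = 1
  bit 2 = 1: r = r^2 * 26 mod 37 = 1^2 * 26 = 1*26 = 26
  bit 3 = 0: r = r^2 mod 37 = 26^2 = 10
  bit 4 = 1: r = r^2 * 26 mod 37 = 10^2 * 26 = 26*26 = 10
  -> s = B^a = 10

Answer: 18 26 10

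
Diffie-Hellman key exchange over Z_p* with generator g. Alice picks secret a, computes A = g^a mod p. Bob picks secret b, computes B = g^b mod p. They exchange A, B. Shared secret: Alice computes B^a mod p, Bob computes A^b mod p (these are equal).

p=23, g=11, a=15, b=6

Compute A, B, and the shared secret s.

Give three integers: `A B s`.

Answer: 10 9 6

Derivation:
A = 11^15 mod 23  (bits of 15 = 1111)
  bit 0 = 1: r = r^2 * 11 mod 23 = 1^2 * 11 = 1*11 = 11
  bit 1 = 1: r = r^2 * 11 mod 23 = 11^2 * 11 = 6*11 = 20
  bit 2 = 1: r = r^2 * 11 mod 23 = 20^2 * 11 = 9*11 = 7
  bit 3 = 1: r = r^2 * 11 mod 23 = 7^2 * 11 = 3*11 = 10
  -> A = 10
B = 11^6 mod 23  (bits of 6 = 110)
  bit 0 = 1: r = r^2 * 11 mod 23 = 1^2 * 11 = 1*11 = 11
  bit 1 = 1: r = r^2 * 11 mod 23 = 11^2 * 11 = 6*11 = 20
  bit 2 = 0: r = r^2 mod 23 = 20^2 = 9
  -> B = 9
s = B^a = 9^15 mod 23  (bits of 15 = 1111)
  bit 0 = 1: r = r^2 * 9 mod 23 = 1^2 * 9 = 1*9 = 9
  bit 1 = 1: r = r^2 * 9 mod 23 = 9^2 * 9 = 12*9 = 16
  bit 2 = 1: r = r^2 * 9 mod 23 = 16^2 * 9 = 3*9 = 4
  bit 3 = 1: r = r^2 * 9 mod 23 = 4^2 * 9 = 16*9 = 6
  -> s = B^a = 6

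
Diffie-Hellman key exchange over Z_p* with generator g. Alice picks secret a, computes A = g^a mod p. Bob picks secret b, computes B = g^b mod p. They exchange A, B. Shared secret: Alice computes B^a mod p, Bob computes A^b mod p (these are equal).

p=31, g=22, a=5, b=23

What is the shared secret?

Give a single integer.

Answer: 26

Derivation:
A = 22^5 mod 31  (bits of 5 = 101)
  bit 0 = 1: r = r^2 * 22 mod 31 = 1^2 * 22 = 1*22 = 22
  bit 1 = 0: r = r^2 mod 31 = 22^2 = 19
  bit 2 = 1: r = r^2 * 22 mod 31 = 19^2 * 22 = 20*22 = 6
  -> A = 6
B = 22^23 mod 31  (bits of 23 = 10111)
  bit 0 = 1: r = r^2 * 22 mod 31 = 1^2 * 22 = 1*22 = 22
  bit 1 = 0: r = r^2 mod 31 = 22^2 = 19
  bit 2 = 1: r = r^2 * 22 mod 31 = 19^2 * 22 = 20*22 = 6
  bit 3 = 1: r = r^2 * 22 mod 31 = 6^2 * 22 = 5*22 = 17
  bit 4 = 1: r = r^2 * 22 mod 31 = 17^2 * 22 = 10*22 = 3
  -> B = 3
s = B^a = 3^5 mod 31  (bits of 5 = 101)
  bit 0 = 1: r = r^2 * 3 mod 31 = 1^2 * 3 = 1*3 = 3
  bit 1 = 0: r = r^2 mod 31 = 3^2 = 9
  bit 2 = 1: r = r^2 * 3 mod 31 = 9^2 * 3 = 19*3 = 26
  -> s = B^a = 26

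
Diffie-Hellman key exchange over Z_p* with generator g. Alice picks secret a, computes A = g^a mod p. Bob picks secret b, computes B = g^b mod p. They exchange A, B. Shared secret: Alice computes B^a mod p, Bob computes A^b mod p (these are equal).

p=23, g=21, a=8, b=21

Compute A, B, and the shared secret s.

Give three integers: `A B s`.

Answer: 3 11 8

Derivation:
A = 21^8 mod 23  (bits of 8 = 1000)
  bit 0 = 1: r = r^2 * 21 mod 23 = 1^2 * 21 = 1*21 = 21
  bit 1 = 0: r = r^2 mod 23 = 21^2 = 4
  bit 2 = 0: r = r^2 mod 23 = 4^2 = 16
  bit 3 = 0: r = r^2 mod 23 = 16^2 = 3
  -> A = 3
B = 21^21 mod 23  (bits of 21 = 10101)
  bit 0 = 1: r = r^2 * 21 mod 23 = 1^2 * 21 = 1*21 = 21
  bit 1 = 0: r = r^2 mod 23 = 21^2 = 4
  bit 2 = 1: r = r^2 * 21 mod 23 = 4^2 * 21 = 16*21 = 14
  bit 3 = 0: r = r^2 mod 23 = 14^2 = 12
  bit 4 = 1: r = r^2 * 21 mod 23 = 12^2 * 21 = 6*21 = 11
  -> B = 11
s = B^a = 11^8 mod 23  (bits of 8 = 1000)
  bit 0 = 1: r = r^2 * 11 mod 23 = 1^2 * 11 = 1*11 = 11
  bit 1 = 0: r = r^2 mod 23 = 11^2 = 6
  bit 2 = 0: r = r^2 mod 23 = 6^2 = 13
  bit 3 = 0: r = r^2 mod 23 = 13^2 = 8
  -> s = B^a = 8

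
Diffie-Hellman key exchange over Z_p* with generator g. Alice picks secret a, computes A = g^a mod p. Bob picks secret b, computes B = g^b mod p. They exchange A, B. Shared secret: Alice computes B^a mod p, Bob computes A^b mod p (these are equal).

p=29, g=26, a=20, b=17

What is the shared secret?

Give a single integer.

A = 26^20 mod 29  (bits of 20 = 10100)
  bit 0 = 1: r = r^2 * 26 mod 29 = 1^2 * 26 = 1*26 = 26
  bit 1 = 0: r = r^2 mod 29 = 26^2 = 9
  bit 2 = 1: r = r^2 * 26 mod 29 = 9^2 * 26 = 23*26 = 18
  bit 3 = 0: r = r^2 mod 29 = 18^2 = 5
  bit 4 = 0: r = r^2 mod 29 = 5^2 = 25
  -> A = 25
B = 26^17 mod 29  (bits of 17 = 10001)
  bit 0 = 1: r = r^2 * 26 mod 29 = 1^2 * 26 = 1*26 = 26
  bit 1 = 0: r = r^2 mod 29 = 26^2 = 9
  bit 2 = 0: r = r^2 mod 29 = 9^2 = 23
  bit 3 = 0: r = r^2 mod 29 = 23^2 = 7
  bit 4 = 1: r = r^2 * 26 mod 29 = 7^2 * 26 = 20*26 = 27
  -> B = 27
s = B^a = 27^20 mod 29  (bits of 20 = 10100)
  bit 0 = 1: r = r^2 * 27 mod 29 = 1^2 * 27 = 1*27 = 27
  bit 1 = 0: r = r^2 mod 29 = 27^2 = 4
  bit 2 = 1: r = r^2 * 27 mod 29 = 4^2 * 27 = 16*27 = 26
  bit 3 = 0: r = r^2 mod 29 = 26^2 = 9
  bit 4 = 0: r = r^2 mod 29 = 9^2 = 23
  -> s = B^a = 23

Answer: 23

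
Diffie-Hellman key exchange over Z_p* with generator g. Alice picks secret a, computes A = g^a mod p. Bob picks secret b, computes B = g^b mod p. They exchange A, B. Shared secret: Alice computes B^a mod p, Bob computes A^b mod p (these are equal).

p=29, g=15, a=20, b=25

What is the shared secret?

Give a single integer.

Answer: 16

Derivation:
A = 15^20 mod 29  (bits of 20 = 10100)
  bit 0 = 1: r = r^2 * 15 mod 29 = 1^2 * 15 = 1*15 = 15
  bit 1 = 0: r = r^2 mod 29 = 15^2 = 22
  bit 2 = 1: r = r^2 * 15 mod 29 = 22^2 * 15 = 20*15 = 10
  bit 3 = 0: r = r^2 mod 29 = 10^2 = 13
  bit 4 = 0: r = r^2 mod 29 = 13^2 = 24
  -> A = 24
B = 15^25 mod 29  (bits of 25 = 11001)
  bit 0 = 1: r = r^2 * 15 mod 29 = 1^2 * 15 = 1*15 = 15
  bit 1 = 1: r = r^2 * 15 mod 29 = 15^2 * 15 = 22*15 = 11
  bit 2 = 0: r = r^2 mod 29 = 11^2 = 5
  bit 3 = 0: r = r^2 mod 29 = 5^2 = 25
  bit 4 = 1: r = r^2 * 15 mod 29 = 25^2 * 15 = 16*15 = 8
  -> B = 8
s = B^a = 8^20 mod 29  (bits of 20 = 10100)
  bit 0 = 1: r = r^2 * 8 mod 29 = 1^2 * 8 = 1*8 = 8
  bit 1 = 0: r = r^2 mod 29 = 8^2 = 6
  bit 2 = 1: r = r^2 * 8 mod 29 = 6^2 * 8 = 7*8 = 27
  bit 3 = 0: r = r^2 mod 29 = 27^2 = 4
  bit 4 = 0: r = r^2 mod 29 = 4^2 = 16
  -> s = B^a = 16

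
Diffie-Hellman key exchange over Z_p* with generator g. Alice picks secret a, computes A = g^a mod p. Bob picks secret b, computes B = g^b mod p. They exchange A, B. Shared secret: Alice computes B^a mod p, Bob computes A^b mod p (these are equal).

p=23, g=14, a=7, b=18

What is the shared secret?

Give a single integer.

A = 14^7 mod 23  (bits of 7 = 111)
  bit 0 = 1: r = r^2 * 14 mod 23 = 1^2 * 14 = 1*14 = 14
  bit 1 = 1: r = r^2 * 14 mod 23 = 14^2 * 14 = 12*14 = 7
  bit 2 = 1: r = r^2 * 14 mod 23 = 7^2 * 14 = 3*14 = 19
  -> A = 19
B = 14^18 mod 23  (bits of 18 = 10010)
  bit 0 = 1: r = r^2 * 14 mod 23 = 1^2 * 14 = 1*14 = 14
  bit 1 = 0: r = r^2 mod 23 = 14^2 = 12
  bit 2 = 0: r = r^2 mod 23 = 12^2 = 6
  bit 3 = 1: r = r^2 * 14 mod 23 = 6^2 * 14 = 13*14 = 21
  bit 4 = 0: r = r^2 mod 23 = 21^2 = 4
  -> B = 4
s = B^a = 4^7 mod 23  (bits of 7 = 111)
  bit 0 = 1: r = r^2 * 4 mod 23 = 1^2 * 4 = 1*4 = 4
  bit 1 = 1: r = r^2 * 4 mod 23 = 4^2 * 4 = 16*4 = 18
  bit 2 = 1: r = r^2 * 4 mod 23 = 18^2 * 4 = 2*4 = 8
  -> s = B^a = 8

Answer: 8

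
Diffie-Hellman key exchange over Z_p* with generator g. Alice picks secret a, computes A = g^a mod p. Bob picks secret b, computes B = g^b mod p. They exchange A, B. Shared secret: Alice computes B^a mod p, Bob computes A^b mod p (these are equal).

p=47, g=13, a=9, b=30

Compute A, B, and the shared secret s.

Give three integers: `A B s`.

Answer: 11 8 16

Derivation:
A = 13^9 mod 47  (bits of 9 = 1001)
  bit 0 = 1: r = r^2 * 13 mod 47 = 1^2 * 13 = 1*13 = 13
  bit 1 = 0: r = r^2 mod 47 = 13^2 = 28
  bit 2 = 0: r = r^2 mod 47 = 28^2 = 32
  bit 3 = 1: r = r^2 * 13 mod 47 = 32^2 * 13 = 37*13 = 11
  -> A = 11
B = 13^30 mod 47  (bits of 30 = 11110)
  bit 0 = 1: r = r^2 * 13 mod 47 = 1^2 * 13 = 1*13 = 13
  bit 1 = 1: r = r^2 * 13 mod 47 = 13^2 * 13 = 28*13 = 35
  bit 2 = 1: r = r^2 * 13 mod 47 = 35^2 * 13 = 3*13 = 39
  bit 3 = 1: r = r^2 * 13 mod 47 = 39^2 * 13 = 17*13 = 33
  bit 4 = 0: r = r^2 mod 47 = 33^2 = 8
  -> B = 8
s = B^a = 8^9 mod 47  (bits of 9 = 1001)
  bit 0 = 1: r = r^2 * 8 mod 47 = 1^2 * 8 = 1*8 = 8
  bit 1 = 0: r = r^2 mod 47 = 8^2 = 17
  bit 2 = 0: r = r^2 mod 47 = 17^2 = 7
  bit 3 = 1: r = r^2 * 8 mod 47 = 7^2 * 8 = 2*8 = 16
  -> s = B^a = 16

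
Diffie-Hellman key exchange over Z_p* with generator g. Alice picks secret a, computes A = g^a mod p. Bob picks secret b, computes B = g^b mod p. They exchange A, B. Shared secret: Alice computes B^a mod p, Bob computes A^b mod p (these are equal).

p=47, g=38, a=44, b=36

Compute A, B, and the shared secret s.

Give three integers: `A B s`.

Answer: 18 27 2

Derivation:
A = 38^44 mod 47  (bits of 44 = 101100)
  bit 0 = 1: r = r^2 * 38 mod 47 = 1^2 * 38 = 1*38 = 38
  bit 1 = 0: r = r^2 mod 47 = 38^2 = 34
  bit 2 = 1: r = r^2 * 38 mod 47 = 34^2 * 38 = 28*38 = 30
  bit 3 = 1: r = r^2 * 38 mod 47 = 30^2 * 38 = 7*38 = 31
  bit 4 = 0: r = r^2 mod 47 = 31^2 = 21
  bit 5 = 0: r = r^2 mod 47 = 21^2 = 18
  -> A = 18
B = 38^36 mod 47  (bits of 36 = 100100)
  bit 0 = 1: r = r^2 * 38 mod 47 = 1^2 * 38 = 1*38 = 38
  bit 1 = 0: r = r^2 mod 47 = 38^2 = 34
  bit 2 = 0: r = r^2 mod 47 = 34^2 = 28
  bit 3 = 1: r = r^2 * 38 mod 47 = 28^2 * 38 = 32*38 = 41
  bit 4 = 0: r = r^2 mod 47 = 41^2 = 36
  bit 5 = 0: r = r^2 mod 47 = 36^2 = 27
  -> B = 27
s = B^a = 27^44 mod 47  (bits of 44 = 101100)
  bit 0 = 1: r = r^2 * 27 mod 47 = 1^2 * 27 = 1*27 = 27
  bit 1 = 0: r = r^2 mod 47 = 27^2 = 24
  bit 2 = 1: r = r^2 * 27 mod 47 = 24^2 * 27 = 12*27 = 42
  bit 3 = 1: r = r^2 * 27 mod 47 = 42^2 * 27 = 25*27 = 17
  bit 4 = 0: r = r^2 mod 47 = 17^2 = 7
  bit 5 = 0: r = r^2 mod 47 = 7^2 = 2
  -> s = B^a = 2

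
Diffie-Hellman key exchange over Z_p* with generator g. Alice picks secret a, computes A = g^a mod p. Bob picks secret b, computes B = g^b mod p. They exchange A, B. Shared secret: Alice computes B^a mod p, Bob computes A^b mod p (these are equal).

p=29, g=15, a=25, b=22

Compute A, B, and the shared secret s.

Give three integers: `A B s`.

Answer: 8 6 9

Derivation:
A = 15^25 mod 29  (bits of 25 = 11001)
  bit 0 = 1: r = r^2 * 15 mod 29 = 1^2 * 15 = 1*15 = 15
  bit 1 = 1: r = r^2 * 15 mod 29 = 15^2 * 15 = 22*15 = 11
  bit 2 = 0: r = r^2 mod 29 = 11^2 = 5
  bit 3 = 0: r = r^2 mod 29 = 5^2 = 25
  bit 4 = 1: r = r^2 * 15 mod 29 = 25^2 * 15 = 16*15 = 8
  -> A = 8
B = 15^22 mod 29  (bits of 22 = 10110)
  bit 0 = 1: r = r^2 * 15 mod 29 = 1^2 * 15 = 1*15 = 15
  bit 1 = 0: r = r^2 mod 29 = 15^2 = 22
  bit 2 = 1: r = r^2 * 15 mod 29 = 22^2 * 15 = 20*15 = 10
  bit 3 = 1: r = r^2 * 15 mod 29 = 10^2 * 15 = 13*15 = 21
  bit 4 = 0: r = r^2 mod 29 = 21^2 = 6
  -> B = 6
s = B^a = 6^25 mod 29  (bits of 25 = 11001)
  bit 0 = 1: r = r^2 * 6 mod 29 = 1^2 * 6 = 1*6 = 6
  bit 1 = 1: r = r^2 * 6 mod 29 = 6^2 * 6 = 7*6 = 13
  bit 2 = 0: r = r^2 mod 29 = 13^2 = 24
  bit 3 = 0: r = r^2 mod 29 = 24^2 = 25
  bit 4 = 1: r = r^2 * 6 mod 29 = 25^2 * 6 = 16*6 = 9
  -> s = B^a = 9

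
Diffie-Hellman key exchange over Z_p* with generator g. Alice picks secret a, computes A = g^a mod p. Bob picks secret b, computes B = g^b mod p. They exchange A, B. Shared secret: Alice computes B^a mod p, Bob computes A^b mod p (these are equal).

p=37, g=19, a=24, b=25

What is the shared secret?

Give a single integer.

Answer: 26

Derivation:
A = 19^24 mod 37  (bits of 24 = 11000)
  bit 0 = 1: r = r^2 * 19 mod 37 = 1^2 * 19 = 1*19 = 19
  bit 1 = 1: r = r^2 * 19 mod 37 = 19^2 * 19 = 28*19 = 14
  bit 2 = 0: r = r^2 mod 37 = 14^2 = 11
  bit 3 = 0: r = r^2 mod 37 = 11^2 = 10
  bit 4 = 0: r = r^2 mod 37 = 10^2 = 26
  -> A = 26
B = 19^25 mod 37  (bits of 25 = 11001)
  bit 0 = 1: r = r^2 * 19 mod 37 = 1^2 * 19 = 1*19 = 19
  bit 1 = 1: r = r^2 * 19 mod 37 = 19^2 * 19 = 28*19 = 14
  bit 2 = 0: r = r^2 mod 37 = 14^2 = 11
  bit 3 = 0: r = r^2 mod 37 = 11^2 = 10
  bit 4 = 1: r = r^2 * 19 mod 37 = 10^2 * 19 = 26*19 = 13
  -> B = 13
s = B^a = 13^24 mod 37  (bits of 24 = 11000)
  bit 0 = 1: r = r^2 * 13 mod 37 = 1^2 * 13 = 1*13 = 13
  bit 1 = 1: r = r^2 * 13 mod 37 = 13^2 * 13 = 21*13 = 14
  bit 2 = 0: r = r^2 mod 37 = 14^2 = 11
  bit 3 = 0: r = r^2 mod 37 = 11^2 = 10
  bit 4 = 0: r = r^2 mod 37 = 10^2 = 26
  -> s = B^a = 26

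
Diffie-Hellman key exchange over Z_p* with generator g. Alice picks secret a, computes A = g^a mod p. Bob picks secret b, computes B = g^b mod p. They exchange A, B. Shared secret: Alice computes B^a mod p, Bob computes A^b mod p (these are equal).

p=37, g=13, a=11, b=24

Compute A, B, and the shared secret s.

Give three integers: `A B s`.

A = 13^11 mod 37  (bits of 11 = 1011)
  bit 0 = 1: r = r^2 * 13 mod 37 = 1^2 * 13 = 1*13 = 13
  bit 1 = 0: r = r^2 mod 37 = 13^2 = 21
  bit 2 = 1: r = r^2 * 13 mod 37 = 21^2 * 13 = 34*13 = 35
  bit 3 = 1: r = r^2 * 13 mod 37 = 35^2 * 13 = 4*13 = 15
  -> A = 15
B = 13^24 mod 37  (bits of 24 = 11000)
  bit 0 = 1: r = r^2 * 13 mod 37 = 1^2 * 13 = 1*13 = 13
  bit 1 = 1: r = r^2 * 13 mod 37 = 13^2 * 13 = 21*13 = 14
  bit 2 = 0: r = r^2 mod 37 = 14^2 = 11
  bit 3 = 0: r = r^2 mod 37 = 11^2 = 10
  bit 4 = 0: r = r^2 mod 37 = 10^2 = 26
  -> B = 26
s = B^a = 26^11 mod 37  (bits of 11 = 1011)
  bit 0 = 1: r = r^2 * 26 mod 37 = 1^2 * 26 = 1*26 = 26
  bit 1 = 0: r = r^2 mod 37 = 26^2 = 10
  bit 2 = 1: r = r^2 * 26 mod 37 = 10^2 * 26 = 26*26 = 10
  bit 3 = 1: r = r^2 * 26 mod 37 = 10^2 * 26 = 26*26 = 10
  -> s = B^a = 10

Answer: 15 26 10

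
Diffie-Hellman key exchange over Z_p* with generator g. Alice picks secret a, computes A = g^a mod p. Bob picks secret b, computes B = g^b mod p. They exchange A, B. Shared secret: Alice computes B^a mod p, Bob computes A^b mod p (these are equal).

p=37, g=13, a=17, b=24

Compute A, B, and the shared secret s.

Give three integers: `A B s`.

Answer: 17 26 10

Derivation:
A = 13^17 mod 37  (bits of 17 = 10001)
  bit 0 = 1: r = r^2 * 13 mod 37 = 1^2 * 13 = 1*13 = 13
  bit 1 = 0: r = r^2 mod 37 = 13^2 = 21
  bit 2 = 0: r = r^2 mod 37 = 21^2 = 34
  bit 3 = 0: r = r^2 mod 37 = 34^2 = 9
  bit 4 = 1: r = r^2 * 13 mod 37 = 9^2 * 13 = 7*13 = 17
  -> A = 17
B = 13^24 mod 37  (bits of 24 = 11000)
  bit 0 = 1: r = r^2 * 13 mod 37 = 1^2 * 13 = 1*13 = 13
  bit 1 = 1: r = r^2 * 13 mod 37 = 13^2 * 13 = 21*13 = 14
  bit 2 = 0: r = r^2 mod 37 = 14^2 = 11
  bit 3 = 0: r = r^2 mod 37 = 11^2 = 10
  bit 4 = 0: r = r^2 mod 37 = 10^2 = 26
  -> B = 26
s = B^a = 26^17 mod 37  (bits of 17 = 10001)
  bit 0 = 1: r = r^2 * 26 mod 37 = 1^2 * 26 = 1*26 = 26
  bit 1 = 0: r = r^2 mod 37 = 26^2 = 10
  bit 2 = 0: r = r^2 mod 37 = 10^2 = 26
  bit 3 = 0: r = r^2 mod 37 = 26^2 = 10
  bit 4 = 1: r = r^2 * 26 mod 37 = 10^2 * 26 = 26*26 = 10
  -> s = B^a = 10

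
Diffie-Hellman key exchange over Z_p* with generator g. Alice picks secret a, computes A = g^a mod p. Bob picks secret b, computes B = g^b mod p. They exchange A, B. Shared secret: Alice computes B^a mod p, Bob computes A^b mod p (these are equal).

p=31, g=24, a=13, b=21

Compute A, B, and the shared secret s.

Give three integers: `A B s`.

Answer: 12 27 29

Derivation:
A = 24^13 mod 31  (bits of 13 = 1101)
  bit 0 = 1: r = r^2 * 24 mod 31 = 1^2 * 24 = 1*24 = 24
  bit 1 = 1: r = r^2 * 24 mod 31 = 24^2 * 24 = 18*24 = 29
  bit 2 = 0: r = r^2 mod 31 = 29^2 = 4
  bit 3 = 1: r = r^2 * 24 mod 31 = 4^2 * 24 = 16*24 = 12
  -> A = 12
B = 24^21 mod 31  (bits of 21 = 10101)
  bit 0 = 1: r = r^2 * 24 mod 31 = 1^2 * 24 = 1*24 = 24
  bit 1 = 0: r = r^2 mod 31 = 24^2 = 18
  bit 2 = 1: r = r^2 * 24 mod 31 = 18^2 * 24 = 14*24 = 26
  bit 3 = 0: r = r^2 mod 31 = 26^2 = 25
  bit 4 = 1: r = r^2 * 24 mod 31 = 25^2 * 24 = 5*24 = 27
  -> B = 27
s = B^a = 27^13 mod 31  (bits of 13 = 1101)
  bit 0 = 1: r = r^2 * 27 mod 31 = 1^2 * 27 = 1*27 = 27
  bit 1 = 1: r = r^2 * 27 mod 31 = 27^2 * 27 = 16*27 = 29
  bit 2 = 0: r = r^2 mod 31 = 29^2 = 4
  bit 3 = 1: r = r^2 * 27 mod 31 = 4^2 * 27 = 16*27 = 29
  -> s = B^a = 29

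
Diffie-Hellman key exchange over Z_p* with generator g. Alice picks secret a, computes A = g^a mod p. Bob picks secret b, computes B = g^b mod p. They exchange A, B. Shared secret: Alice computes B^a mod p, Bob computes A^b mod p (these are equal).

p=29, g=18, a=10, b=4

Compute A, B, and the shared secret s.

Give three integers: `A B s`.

A = 18^10 mod 29  (bits of 10 = 1010)
  bit 0 = 1: r = r^2 * 18 mod 29 = 1^2 * 18 = 1*18 = 18
  bit 1 = 0: r = r^2 mod 29 = 18^2 = 5
  bit 2 = 1: r = r^2 * 18 mod 29 = 5^2 * 18 = 25*18 = 15
  bit 3 = 0: r = r^2 mod 29 = 15^2 = 22
  -> A = 22
B = 18^4 mod 29  (bits of 4 = 100)
  bit 0 = 1: r = r^2 * 18 mod 29 = 1^2 * 18 = 1*18 = 18
  bit 1 = 0: r = r^2 mod 29 = 18^2 = 5
  bit 2 = 0: r = r^2 mod 29 = 5^2 = 25
  -> B = 25
s = B^a = 25^10 mod 29  (bits of 10 = 1010)
  bit 0 = 1: r = r^2 * 25 mod 29 = 1^2 * 25 = 1*25 = 25
  bit 1 = 0: r = r^2 mod 29 = 25^2 = 16
  bit 2 = 1: r = r^2 * 25 mod 29 = 16^2 * 25 = 24*25 = 20
  bit 3 = 0: r = r^2 mod 29 = 20^2 = 23
  -> s = B^a = 23

Answer: 22 25 23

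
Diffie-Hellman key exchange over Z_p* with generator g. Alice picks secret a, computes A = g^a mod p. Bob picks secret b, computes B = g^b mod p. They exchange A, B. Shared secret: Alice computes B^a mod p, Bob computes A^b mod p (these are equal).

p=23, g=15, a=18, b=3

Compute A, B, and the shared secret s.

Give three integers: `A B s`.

A = 15^18 mod 23  (bits of 18 = 10010)
  bit 0 = 1: r = r^2 * 15 mod 23 = 1^2 * 15 = 1*15 = 15
  bit 1 = 0: r = r^2 mod 23 = 15^2 = 18
  bit 2 = 0: r = r^2 mod 23 = 18^2 = 2
  bit 3 = 1: r = r^2 * 15 mod 23 = 2^2 * 15 = 4*15 = 14
  bit 4 = 0: r = r^2 mod 23 = 14^2 = 12
  -> A = 12
B = 15^3 mod 23  (bits of 3 = 11)
  bit 0 = 1: r = r^2 * 15 mod 23 = 1^2 * 15 = 1*15 = 15
  bit 1 = 1: r = r^2 * 15 mod 23 = 15^2 * 15 = 18*15 = 17
  -> B = 17
s = B^a = 17^18 mod 23  (bits of 18 = 10010)
  bit 0 = 1: r = r^2 * 17 mod 23 = 1^2 * 17 = 1*17 = 17
  bit 1 = 0: r = r^2 mod 23 = 17^2 = 13
  bit 2 = 0: r = r^2 mod 23 = 13^2 = 8
  bit 3 = 1: r = r^2 * 17 mod 23 = 8^2 * 17 = 18*17 = 7
  bit 4 = 0: r = r^2 mod 23 = 7^2 = 3
  -> s = B^a = 3

Answer: 12 17 3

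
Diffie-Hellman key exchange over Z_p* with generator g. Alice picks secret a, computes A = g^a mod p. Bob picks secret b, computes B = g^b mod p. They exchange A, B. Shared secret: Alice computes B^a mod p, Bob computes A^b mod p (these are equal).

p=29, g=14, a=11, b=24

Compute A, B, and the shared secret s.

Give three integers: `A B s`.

Answer: 8 16 25

Derivation:
A = 14^11 mod 29  (bits of 11 = 1011)
  bit 0 = 1: r = r^2 * 14 mod 29 = 1^2 * 14 = 1*14 = 14
  bit 1 = 0: r = r^2 mod 29 = 14^2 = 22
  bit 2 = 1: r = r^2 * 14 mod 29 = 22^2 * 14 = 20*14 = 19
  bit 3 = 1: r = r^2 * 14 mod 29 = 19^2 * 14 = 13*14 = 8
  -> A = 8
B = 14^24 mod 29  (bits of 24 = 11000)
  bit 0 = 1: r = r^2 * 14 mod 29 = 1^2 * 14 = 1*14 = 14
  bit 1 = 1: r = r^2 * 14 mod 29 = 14^2 * 14 = 22*14 = 18
  bit 2 = 0: r = r^2 mod 29 = 18^2 = 5
  bit 3 = 0: r = r^2 mod 29 = 5^2 = 25
  bit 4 = 0: r = r^2 mod 29 = 25^2 = 16
  -> B = 16
s = B^a = 16^11 mod 29  (bits of 11 = 1011)
  bit 0 = 1: r = r^2 * 16 mod 29 = 1^2 * 16 = 1*16 = 16
  bit 1 = 0: r = r^2 mod 29 = 16^2 = 24
  bit 2 = 1: r = r^2 * 16 mod 29 = 24^2 * 16 = 25*16 = 23
  bit 3 = 1: r = r^2 * 16 mod 29 = 23^2 * 16 = 7*16 = 25
  -> s = B^a = 25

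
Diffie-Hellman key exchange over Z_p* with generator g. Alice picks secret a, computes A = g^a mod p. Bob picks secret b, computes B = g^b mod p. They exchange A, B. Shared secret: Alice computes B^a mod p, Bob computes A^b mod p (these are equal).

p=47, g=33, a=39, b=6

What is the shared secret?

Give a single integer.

A = 33^39 mod 47  (bits of 39 = 100111)
  bit 0 = 1: r = r^2 * 33 mod 47 = 1^2 * 33 = 1*33 = 33
  bit 1 = 0: r = r^2 mod 47 = 33^2 = 8
  bit 2 = 0: r = r^2 mod 47 = 8^2 = 17
  bit 3 = 1: r = r^2 * 33 mod 47 = 17^2 * 33 = 7*33 = 43
  bit 4 = 1: r = r^2 * 33 mod 47 = 43^2 * 33 = 16*33 = 11
  bit 5 = 1: r = r^2 * 33 mod 47 = 11^2 * 33 = 27*33 = 45
  -> A = 45
B = 33^6 mod 47  (bits of 6 = 110)
  bit 0 = 1: r = r^2 * 33 mod 47 = 1^2 * 33 = 1*33 = 33
  bit 1 = 1: r = r^2 * 33 mod 47 = 33^2 * 33 = 8*33 = 29
  bit 2 = 0: r = r^2 mod 47 = 29^2 = 42
  -> B = 42
s = B^a = 42^39 mod 47  (bits of 39 = 100111)
  bit 0 = 1: r = r^2 * 42 mod 47 = 1^2 * 42 = 1*42 = 42
  bit 1 = 0: r = r^2 mod 47 = 42^2 = 25
  bit 2 = 0: r = r^2 mod 47 = 25^2 = 14
  bit 3 = 1: r = r^2 * 42 mod 47 = 14^2 * 42 = 8*42 = 7
  bit 4 = 1: r = r^2 * 42 mod 47 = 7^2 * 42 = 2*42 = 37
  bit 5 = 1: r = r^2 * 42 mod 47 = 37^2 * 42 = 6*42 = 17
  -> s = B^a = 17

Answer: 17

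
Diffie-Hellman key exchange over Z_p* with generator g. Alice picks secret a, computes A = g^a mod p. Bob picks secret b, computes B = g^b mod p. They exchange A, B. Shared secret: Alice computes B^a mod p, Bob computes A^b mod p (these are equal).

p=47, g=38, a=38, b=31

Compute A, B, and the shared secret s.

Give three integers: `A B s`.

Answer: 25 15 17

Derivation:
A = 38^38 mod 47  (bits of 38 = 100110)
  bit 0 = 1: r = r^2 * 38 mod 47 = 1^2 * 38 = 1*38 = 38
  bit 1 = 0: r = r^2 mod 47 = 38^2 = 34
  bit 2 = 0: r = r^2 mod 47 = 34^2 = 28
  bit 3 = 1: r = r^2 * 38 mod 47 = 28^2 * 38 = 32*38 = 41
  bit 4 = 1: r = r^2 * 38 mod 47 = 41^2 * 38 = 36*38 = 5
  bit 5 = 0: r = r^2 mod 47 = 5^2 = 25
  -> A = 25
B = 38^31 mod 47  (bits of 31 = 11111)
  bit 0 = 1: r = r^2 * 38 mod 47 = 1^2 * 38 = 1*38 = 38
  bit 1 = 1: r = r^2 * 38 mod 47 = 38^2 * 38 = 34*38 = 23
  bit 2 = 1: r = r^2 * 38 mod 47 = 23^2 * 38 = 12*38 = 33
  bit 3 = 1: r = r^2 * 38 mod 47 = 33^2 * 38 = 8*38 = 22
  bit 4 = 1: r = r^2 * 38 mod 47 = 22^2 * 38 = 14*38 = 15
  -> B = 15
s = B^a = 15^38 mod 47  (bits of 38 = 100110)
  bit 0 = 1: r = r^2 * 15 mod 47 = 1^2 * 15 = 1*15 = 15
  bit 1 = 0: r = r^2 mod 47 = 15^2 = 37
  bit 2 = 0: r = r^2 mod 47 = 37^2 = 6
  bit 3 = 1: r = r^2 * 15 mod 47 = 6^2 * 15 = 36*15 = 23
  bit 4 = 1: r = r^2 * 15 mod 47 = 23^2 * 15 = 12*15 = 39
  bit 5 = 0: r = r^2 mod 47 = 39^2 = 17
  -> s = B^a = 17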